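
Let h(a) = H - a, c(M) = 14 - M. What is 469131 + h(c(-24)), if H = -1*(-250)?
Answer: 469343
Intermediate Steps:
H = 250
h(a) = 250 - a
469131 + h(c(-24)) = 469131 + (250 - (14 - 1*(-24))) = 469131 + (250 - (14 + 24)) = 469131 + (250 - 1*38) = 469131 + (250 - 38) = 469131 + 212 = 469343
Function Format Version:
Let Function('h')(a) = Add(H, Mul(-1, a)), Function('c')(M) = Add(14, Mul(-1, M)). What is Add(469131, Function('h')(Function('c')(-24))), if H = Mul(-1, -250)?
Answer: 469343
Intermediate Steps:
H = 250
Function('h')(a) = Add(250, Mul(-1, a))
Add(469131, Function('h')(Function('c')(-24))) = Add(469131, Add(250, Mul(-1, Add(14, Mul(-1, -24))))) = Add(469131, Add(250, Mul(-1, Add(14, 24)))) = Add(469131, Add(250, Mul(-1, 38))) = Add(469131, Add(250, -38)) = Add(469131, 212) = 469343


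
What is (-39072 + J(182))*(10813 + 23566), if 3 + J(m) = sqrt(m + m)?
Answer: -1343359425 + 68758*sqrt(91) ≈ -1.3427e+9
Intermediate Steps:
J(m) = -3 + sqrt(2)*sqrt(m) (J(m) = -3 + sqrt(m + m) = -3 + sqrt(2*m) = -3 + sqrt(2)*sqrt(m))
(-39072 + J(182))*(10813 + 23566) = (-39072 + (-3 + sqrt(2)*sqrt(182)))*(10813 + 23566) = (-39072 + (-3 + 2*sqrt(91)))*34379 = (-39075 + 2*sqrt(91))*34379 = -1343359425 + 68758*sqrt(91)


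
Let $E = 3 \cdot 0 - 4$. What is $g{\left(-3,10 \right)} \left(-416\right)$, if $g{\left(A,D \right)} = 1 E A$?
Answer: $-4992$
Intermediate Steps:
$E = -4$ ($E = 0 - 4 = -4$)
$g{\left(A,D \right)} = - 4 A$ ($g{\left(A,D \right)} = 1 \left(-4\right) A = - 4 A$)
$g{\left(-3,10 \right)} \left(-416\right) = \left(-4\right) \left(-3\right) \left(-416\right) = 12 \left(-416\right) = -4992$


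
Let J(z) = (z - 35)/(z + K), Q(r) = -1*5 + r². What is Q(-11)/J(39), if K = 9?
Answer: 1392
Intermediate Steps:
Q(r) = -5 + r²
J(z) = (-35 + z)/(9 + z) (J(z) = (z - 35)/(z + 9) = (-35 + z)/(9 + z))
Q(-11)/J(39) = (-5 + (-11)²)/(((-35 + 39)/(9 + 39))) = (-5 + 121)/((4/48)) = 116/(((1/48)*4)) = 116/(1/12) = 116*12 = 1392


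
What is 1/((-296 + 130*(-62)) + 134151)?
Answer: 1/125795 ≈ 7.9494e-6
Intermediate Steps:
1/((-296 + 130*(-62)) + 134151) = 1/((-296 - 8060) + 134151) = 1/(-8356 + 134151) = 1/125795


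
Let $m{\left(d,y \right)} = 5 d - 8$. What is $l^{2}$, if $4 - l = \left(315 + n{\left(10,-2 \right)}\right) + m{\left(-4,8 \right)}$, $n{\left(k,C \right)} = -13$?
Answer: $72900$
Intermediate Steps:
$m{\left(d,y \right)} = -8 + 5 d$
$l = -270$ ($l = 4 - \left(\left(315 - 13\right) + \left(-8 + 5 \left(-4\right)\right)\right) = 4 - \left(302 - 28\right) = 4 - 274 = -270$)
$l^{2} = \left(-270\right)^{2} = 72900$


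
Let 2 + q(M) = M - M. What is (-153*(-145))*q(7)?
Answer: -44370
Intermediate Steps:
q(M) = -2 (q(M) = -2 + (M - M) = -2 + 0 = -2)
(-153*(-145))*q(7) = -153*(-145)*(-2) = 22185*(-2) = -44370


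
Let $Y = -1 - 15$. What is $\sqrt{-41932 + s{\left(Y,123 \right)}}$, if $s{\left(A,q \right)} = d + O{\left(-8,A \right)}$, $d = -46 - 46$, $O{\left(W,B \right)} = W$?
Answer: $4 i \sqrt{2627} \approx 205.02 i$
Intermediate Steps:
$Y = -16$ ($Y = -1 - 15 = -16$)
$d = -92$ ($d = -46 - 46 = -92$)
$s{\left(A,q \right)} = -100$ ($s{\left(A,q \right)} = -92 - 8 = -100$)
$\sqrt{-41932 + s{\left(Y,123 \right)}} = \sqrt{-41932 - 100} = \sqrt{-42032} = 4 i \sqrt{2627}$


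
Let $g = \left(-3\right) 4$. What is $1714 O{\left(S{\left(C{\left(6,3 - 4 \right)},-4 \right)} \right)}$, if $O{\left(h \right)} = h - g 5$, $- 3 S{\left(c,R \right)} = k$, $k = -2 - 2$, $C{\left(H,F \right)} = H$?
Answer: $\frac{315376}{3} \approx 1.0513 \cdot 10^{5}$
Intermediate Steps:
$g = -12$
$k = -4$ ($k = -2 - 2 = -4$)
$S{\left(c,R \right)} = \frac{4}{3}$ ($S{\left(c,R \right)} = \left(- \frac{1}{3}\right) \left(-4\right) = \frac{4}{3}$)
$O{\left(h \right)} = 60 + h$ ($O{\left(h \right)} = h - \left(-12\right) 5 = h - -60 = h + 60 = 60 + h$)
$1714 O{\left(S{\left(C{\left(6,3 - 4 \right)},-4 \right)} \right)} = 1714 \left(60 + \frac{4}{3}\right) = 1714 \cdot \frac{184}{3} = \frac{315376}{3}$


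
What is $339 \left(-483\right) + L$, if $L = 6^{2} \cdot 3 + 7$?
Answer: $-163622$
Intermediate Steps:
$L = 115$ ($L = 36 \cdot 3 + 7 = 108 + 7 = 115$)
$339 \left(-483\right) + L = 339 \left(-483\right) + 115 = -163737 + 115 = -163622$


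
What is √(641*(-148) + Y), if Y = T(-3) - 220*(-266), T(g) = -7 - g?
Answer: 16*I*√142 ≈ 190.66*I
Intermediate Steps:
Y = 58516 (Y = (-7 - 1*(-3)) - 220*(-266) = (-7 + 3) + 58520 = -4 + 58520 = 58516)
√(641*(-148) + Y) = √(641*(-148) + 58516) = √(-94868 + 58516) = √(-36352) = 16*I*√142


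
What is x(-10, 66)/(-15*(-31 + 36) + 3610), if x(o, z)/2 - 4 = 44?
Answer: 96/3535 ≈ 0.027157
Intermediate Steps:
x(o, z) = 96 (x(o, z) = 8 + 2*44 = 8 + 88 = 96)
x(-10, 66)/(-15*(-31 + 36) + 3610) = 96/(-15*(-31 + 36) + 3610) = 96/(-15*5 + 3610) = 96/(-75 + 3610) = 96/3535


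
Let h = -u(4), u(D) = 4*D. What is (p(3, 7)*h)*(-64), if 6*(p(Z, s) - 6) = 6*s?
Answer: 13312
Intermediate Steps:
p(Z, s) = 6 + s (p(Z, s) = 6 + (6*s)/6 = 6 + s)
h = -16 (h = -4*4 = -1*16 = -16)
(p(3, 7)*h)*(-64) = ((6 + 7)*(-16))*(-64) = (13*(-16))*(-64) = -208*(-64) = 13312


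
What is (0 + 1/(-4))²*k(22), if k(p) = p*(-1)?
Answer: -11/8 ≈ -1.3750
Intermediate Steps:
k(p) = -p
(0 + 1/(-4))²*k(22) = (0 + 1/(-4))²*(-1*22) = (0 - ¼)²*(-22) = (-¼)²*(-22) = (1/16)*(-22) = -11/8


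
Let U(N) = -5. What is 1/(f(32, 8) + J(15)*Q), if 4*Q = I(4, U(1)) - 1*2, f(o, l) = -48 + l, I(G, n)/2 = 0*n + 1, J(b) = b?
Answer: -1/40 ≈ -0.025000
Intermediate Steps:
I(G, n) = 2 (I(G, n) = 2*(0*n + 1) = 2*(0 + 1) = 2*1 = 2)
Q = 0 (Q = (2 - 1*2)/4 = (2 - 2)/4 = (¼)*0 = 0)
1/(f(32, 8) + J(15)*Q) = 1/((-48 + 8) + 15*0) = 1/(-40 + 0) = 1/(-40) = -1/40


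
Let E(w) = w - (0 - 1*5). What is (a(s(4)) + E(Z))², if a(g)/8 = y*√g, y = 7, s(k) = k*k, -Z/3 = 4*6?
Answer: 24649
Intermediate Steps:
Z = -72 (Z = -12*6 = -3*24 = -72)
E(w) = 5 + w (E(w) = w - (0 - 5) = w - 1*(-5) = w + 5 = 5 + w)
s(k) = k²
a(g) = 56*√g (a(g) = 8*(7*√g) = 56*√g)
(a(s(4)) + E(Z))² = (56*√(4²) + (5 - 72))² = (56*√16 - 67)² = (56*4 - 67)² = (224 - 67)² = 157² = 24649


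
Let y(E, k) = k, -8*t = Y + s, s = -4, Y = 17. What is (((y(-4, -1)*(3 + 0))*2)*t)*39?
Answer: 1521/4 ≈ 380.25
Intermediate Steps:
t = -13/8 (t = -(17 - 4)/8 = -1/8*13 = -13/8 ≈ -1.6250)
(((y(-4, -1)*(3 + 0))*2)*t)*39 = ((-(3 + 0)*2)*(-13/8))*39 = ((-1*3*2)*(-13/8))*39 = (-3*2*(-13/8))*39 = -6*(-13/8)*39 = (39/4)*39 = 1521/4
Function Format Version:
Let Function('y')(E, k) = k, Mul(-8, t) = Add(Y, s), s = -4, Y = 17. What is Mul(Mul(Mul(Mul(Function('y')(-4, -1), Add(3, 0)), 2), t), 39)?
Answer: Rational(1521, 4) ≈ 380.25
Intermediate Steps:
t = Rational(-13, 8) (t = Mul(Rational(-1, 8), Add(17, -4)) = Mul(Rational(-1, 8), 13) = Rational(-13, 8) ≈ -1.6250)
Mul(Mul(Mul(Mul(Function('y')(-4, -1), Add(3, 0)), 2), t), 39) = Mul(Mul(Mul(Mul(-1, Add(3, 0)), 2), Rational(-13, 8)), 39) = Mul(Mul(Mul(Mul(-1, 3), 2), Rational(-13, 8)), 39) = Mul(Mul(Mul(-3, 2), Rational(-13, 8)), 39) = Mul(Mul(-6, Rational(-13, 8)), 39) = Mul(Rational(39, 4), 39) = Rational(1521, 4)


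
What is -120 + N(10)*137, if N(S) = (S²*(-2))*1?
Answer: -27520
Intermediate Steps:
N(S) = -2*S² (N(S) = -2*S²*1 = -2*S²)
-120 + N(10)*137 = -120 - 2*10²*137 = -120 - 2*100*137 = -120 - 200*137 = -120 - 27400 = -27520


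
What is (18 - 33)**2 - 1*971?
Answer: -746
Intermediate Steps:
(18 - 33)**2 - 1*971 = (-15)**2 - 971 = 225 - 971 = -746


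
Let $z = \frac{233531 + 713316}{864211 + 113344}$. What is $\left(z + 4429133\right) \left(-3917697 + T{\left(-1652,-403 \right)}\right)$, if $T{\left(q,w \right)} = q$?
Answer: $- \frac{16969691813056153038}{977555} \approx -1.7359 \cdot 10^{13}$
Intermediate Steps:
$z = \frac{946847}{977555} \approx 0.96859$
$\left(z + 4429133\right) \left(-3917697 + T{\left(-1652,-403 \right)}\right) = \left(\frac{946847}{977555} + 4429133\right) \left(-3917697 - 1652\right) = \frac{4329722056662}{977555} \left(-3919349\right) = - \frac{16969691813056153038}{977555}$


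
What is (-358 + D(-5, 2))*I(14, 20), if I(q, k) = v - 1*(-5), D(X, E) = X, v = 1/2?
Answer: -3993/2 ≈ -1996.5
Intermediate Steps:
v = 1/2 ≈ 0.50000
I(q, k) = 11/2 (I(q, k) = 1/2 - 1*(-5) = 1/2 + 5 = 11/2)
(-358 + D(-5, 2))*I(14, 20) = (-358 - 5)*(11/2) = -363*11/2 = -3993/2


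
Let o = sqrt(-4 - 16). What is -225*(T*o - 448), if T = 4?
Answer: 100800 - 1800*I*sqrt(5) ≈ 1.008e+5 - 4024.9*I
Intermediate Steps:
o = 2*I*sqrt(5) (o = sqrt(-20) = 2*I*sqrt(5) ≈ 4.4721*I)
-225*(T*o - 448) = -225*(4*(2*I*sqrt(5)) - 448) = -225*(8*I*sqrt(5) - 448) = -225*(-448 + 8*I*sqrt(5)) = 100800 - 1800*I*sqrt(5)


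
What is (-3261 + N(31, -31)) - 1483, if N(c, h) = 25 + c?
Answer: -4688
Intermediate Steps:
(-3261 + N(31, -31)) - 1483 = (-3261 + (25 + 31)) - 1483 = (-3261 + 56) - 1483 = -3205 - 1483 = -4688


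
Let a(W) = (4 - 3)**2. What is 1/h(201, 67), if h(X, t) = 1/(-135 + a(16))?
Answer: -134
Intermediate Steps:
a(W) = 1 (a(W) = 1**2 = 1)
h(X, t) = -1/134 (h(X, t) = 1/(-135 + 1) = 1/(-134) = -1/134)
1/h(201, 67) = 1/(-1/134) = -134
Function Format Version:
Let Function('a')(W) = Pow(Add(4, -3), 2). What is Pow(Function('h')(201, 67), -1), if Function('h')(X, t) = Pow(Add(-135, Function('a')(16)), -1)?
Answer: -134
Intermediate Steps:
Function('a')(W) = 1 (Function('a')(W) = Pow(1, 2) = 1)
Function('h')(X, t) = Rational(-1, 134) (Function('h')(X, t) = Pow(Add(-135, 1), -1) = Pow(-134, -1) = Rational(-1, 134))
Pow(Function('h')(201, 67), -1) = Pow(Rational(-1, 134), -1) = -134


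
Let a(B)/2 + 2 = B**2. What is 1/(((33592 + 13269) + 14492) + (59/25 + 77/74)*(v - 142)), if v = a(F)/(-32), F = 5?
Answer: 5920/360322191 ≈ 1.6430e-5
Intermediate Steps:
a(B) = -4 + 2*B**2
v = -23/16 (v = (-4 + 2*5**2)/(-32) = (-4 + 2*25)*(-1/32) = (-4 + 50)*(-1/32) = 46*(-1/32) = -23/16 ≈ -1.4375)
1/(((33592 + 13269) + 14492) + (59/25 + 77/74)*(v - 142)) = 1/(((33592 + 13269) + 14492) + (59/25 + 77/74)*(-23/16 - 142)) = 1/((46861 + 14492) + (59*(1/25) + 77*(1/74))*(-2295/16)) = 1/(61353 + (59/25 + 77/74)*(-2295/16)) = 1/(61353 + (6291/1850)*(-2295/16)) = 1/(61353 - 2887569/5920) = 1/(360322191/5920) = 5920/360322191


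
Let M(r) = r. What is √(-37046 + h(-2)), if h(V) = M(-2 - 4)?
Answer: 2*I*√9263 ≈ 192.49*I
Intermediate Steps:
h(V) = -6 (h(V) = -2 - 4 = -6)
√(-37046 + h(-2)) = √(-37046 - 6) = √(-37052) = 2*I*√9263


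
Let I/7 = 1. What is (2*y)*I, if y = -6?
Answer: -84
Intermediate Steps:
I = 7 (I = 7*1 = 7)
(2*y)*I = (2*(-6))*7 = -12*7 = -84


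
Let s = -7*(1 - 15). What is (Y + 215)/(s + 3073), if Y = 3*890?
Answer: 2885/3171 ≈ 0.90981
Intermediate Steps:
Y = 2670
s = 98 (s = -7*(-14) = 98)
(Y + 215)/(s + 3073) = (2670 + 215)/(98 + 3073) = 2885/3171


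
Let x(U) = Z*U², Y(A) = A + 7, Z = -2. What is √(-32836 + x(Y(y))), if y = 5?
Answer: 182*I ≈ 182.0*I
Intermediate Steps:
Y(A) = 7 + A
x(U) = -2*U²
√(-32836 + x(Y(y))) = √(-32836 - 2*(7 + 5)²) = √(-32836 - 2*12²) = √(-32836 - 2*144) = √(-32836 - 288) = √(-33124) = 182*I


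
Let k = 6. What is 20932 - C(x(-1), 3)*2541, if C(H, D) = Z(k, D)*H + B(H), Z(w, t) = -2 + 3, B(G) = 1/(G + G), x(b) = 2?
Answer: 60859/4 ≈ 15215.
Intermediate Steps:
B(G) = 1/(2*G)
Z(w, t) = 1
C(H, D) = H + 1/(2*H) (C(H, D) = 1*H + 1/(2*H) = H + 1/(2*H))
20932 - C(x(-1), 3)*2541 = 20932 - (2 + (1/2)/2)*2541 = 20932 - (2 + (1/2)*(1/2))*2541 = 20932 - (2 + 1/4)*2541 = 20932 - 9*2541/4 = 20932 - 1*22869/4 = 20932 - 22869/4 = 60859/4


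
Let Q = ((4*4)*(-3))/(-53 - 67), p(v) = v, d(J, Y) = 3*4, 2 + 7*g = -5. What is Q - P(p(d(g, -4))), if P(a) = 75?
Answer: -373/5 ≈ -74.600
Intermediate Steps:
g = -1 (g = -2/7 + (⅐)*(-5) = -2/7 - 5/7 = -1)
d(J, Y) = 12
Q = ⅖ (Q = (16*(-3))/(-120) = -48*(-1/120) = ⅖ ≈ 0.40000)
Q - P(p(d(g, -4))) = ⅖ - 1*75 = ⅖ - 75 = -373/5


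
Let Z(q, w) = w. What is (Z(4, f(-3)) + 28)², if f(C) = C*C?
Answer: 1369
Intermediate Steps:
f(C) = C²
(Z(4, f(-3)) + 28)² = ((-3)² + 28)² = (9 + 28)² = 37² = 1369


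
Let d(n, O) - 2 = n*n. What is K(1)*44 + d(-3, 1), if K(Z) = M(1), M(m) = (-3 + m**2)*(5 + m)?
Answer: -517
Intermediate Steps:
d(n, O) = 2 + n**2 (d(n, O) = 2 + n*n = 2 + n**2)
K(Z) = -12 (K(Z) = -15 + 1**3 - 3*1 + 5*1**2 = -15 + 1 - 3 + 5*1 = -15 + 1 - 3 + 5 = -12)
K(1)*44 + d(-3, 1) = -12*44 + (2 + (-3)**2) = -528 + (2 + 9) = -528 + 11 = -517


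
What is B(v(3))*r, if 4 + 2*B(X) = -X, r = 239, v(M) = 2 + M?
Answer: -2151/2 ≈ -1075.5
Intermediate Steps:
B(X) = -2 - X/2 (B(X) = -2 + (-X)/2 = -2 - X/2)
B(v(3))*r = (-2 - (2 + 3)/2)*239 = (-2 - ½*5)*239 = (-2 - 5/2)*239 = -9/2*239 = -2151/2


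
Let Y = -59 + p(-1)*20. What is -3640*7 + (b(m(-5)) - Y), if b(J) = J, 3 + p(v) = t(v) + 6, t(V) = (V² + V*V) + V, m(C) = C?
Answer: -25506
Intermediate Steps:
t(V) = V + 2*V² (t(V) = (V² + V²) + V = 2*V² + V = V + 2*V²)
p(v) = 3 + v*(1 + 2*v) (p(v) = -3 + (v*(1 + 2*v) + 6) = -3 + (6 + v*(1 + 2*v)) = 3 + v*(1 + 2*v))
Y = 21 (Y = -59 + (3 - (1 + 2*(-1)))*20 = -59 + (3 - (1 - 2))*20 = -59 + (3 - 1*(-1))*20 = -59 + (3 + 1)*20 = -59 + 4*20 = -59 + 80 = 21)
-3640*7 + (b(m(-5)) - Y) = -3640*7 + (-5 - 1*21) = -25480 + (-5 - 21) = -25480 - 26 = -25506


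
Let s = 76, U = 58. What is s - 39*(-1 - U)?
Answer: 2377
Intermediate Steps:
s - 39*(-1 - U) = 76 - 39*(-1 - 1*58) = 76 - 39*(-1 - 58) = 76 - 39*(-59) = 76 + 2301 = 2377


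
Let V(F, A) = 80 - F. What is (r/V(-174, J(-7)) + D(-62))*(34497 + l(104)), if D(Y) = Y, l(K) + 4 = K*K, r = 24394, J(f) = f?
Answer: 195870807/127 ≈ 1.5423e+6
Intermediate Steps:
l(K) = -4 + K² (l(K) = -4 + K*K = -4 + K²)
(r/V(-174, J(-7)) + D(-62))*(34497 + l(104)) = (24394/(80 - 1*(-174)) - 62)*(34497 + (-4 + 104²)) = (24394/(80 + 174) - 62)*(34497 + (-4 + 10816)) = (24394/254 - 62)*(34497 + 10812) = (24394*(1/254) - 62)*45309 = (12197/127 - 62)*45309 = (4323/127)*45309 = 195870807/127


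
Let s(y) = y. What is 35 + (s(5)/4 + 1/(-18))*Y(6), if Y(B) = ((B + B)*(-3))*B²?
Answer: -1513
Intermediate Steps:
Y(B) = -6*B³ (Y(B) = ((2*B)*(-3))*B² = (-6*B)*B² = -6*B³)
35 + (s(5)/4 + 1/(-18))*Y(6) = 35 + (5/4 + 1/(-18))*(-6*6³) = 35 + (5*(¼) + 1*(-1/18))*(-6*216) = 35 + (5/4 - 1/18)*(-1296) = 35 + (43/36)*(-1296) = 35 - 1548 = -1513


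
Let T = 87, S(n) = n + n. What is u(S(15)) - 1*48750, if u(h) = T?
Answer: -48663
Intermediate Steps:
S(n) = 2*n
u(h) = 87
u(S(15)) - 1*48750 = 87 - 1*48750 = 87 - 48750 = -48663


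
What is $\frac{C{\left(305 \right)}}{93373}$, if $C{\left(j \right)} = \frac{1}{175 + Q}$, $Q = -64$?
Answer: $\frac{1}{10364403} \approx 9.6484 \cdot 10^{-8}$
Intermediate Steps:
$C{\left(j \right)} = \frac{1}{111}$ ($C{\left(j \right)} = \frac{1}{175 - 64} = \frac{1}{111}$)
$\frac{C{\left(305 \right)}}{93373} = \frac{1}{111 \cdot 93373} = \frac{1}{111} \cdot \frac{1}{93373} = \frac{1}{10364403}$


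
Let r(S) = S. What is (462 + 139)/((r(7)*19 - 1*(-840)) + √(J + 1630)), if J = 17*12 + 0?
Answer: 83539/134985 - 601*√1834/944895 ≈ 0.59164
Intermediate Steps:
J = 204 (J = 204 + 0 = 204)
(462 + 139)/((r(7)*19 - 1*(-840)) + √(J + 1630)) = (462 + 139)/((7*19 - 1*(-840)) + √(204 + 1630)) = 601/((133 + 840) + √1834) = 601/(973 + √1834)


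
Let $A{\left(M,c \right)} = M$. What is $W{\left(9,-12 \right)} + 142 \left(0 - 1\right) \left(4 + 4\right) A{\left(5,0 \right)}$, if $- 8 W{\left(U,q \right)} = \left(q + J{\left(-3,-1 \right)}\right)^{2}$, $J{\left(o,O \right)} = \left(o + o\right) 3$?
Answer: $- \frac{11585}{2} \approx -5792.5$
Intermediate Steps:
$J{\left(o,O \right)} = 6 o$ ($J{\left(o,O \right)} = 2 o 3 = 6 o$)
$W{\left(U,q \right)} = - \frac{\left(-18 + q\right)^{2}}{8}$ ($W{\left(U,q \right)} = - \frac{\left(q + 6 \left(-3\right)\right)^{2}}{8} = - \frac{\left(q - 18\right)^{2}}{8} = - \frac{\left(-18 + q\right)^{2}}{8}$)
$W{\left(9,-12 \right)} + 142 \left(0 - 1\right) \left(4 + 4\right) A{\left(5,0 \right)} = - \frac{\left(-18 - 12\right)^{2}}{8} + 142 \left(0 - 1\right) \left(4 + 4\right) 5 = - \frac{\left(-30\right)^{2}}{8} + 142 \left(- 8 \cdot 5\right) = \left(- \frac{1}{8}\right) 900 + 142 \left(\left(-1\right) 40\right) = - \frac{225}{2} + 142 \left(-40\right) = - \frac{225}{2} - 5680 = - \frac{11585}{2}$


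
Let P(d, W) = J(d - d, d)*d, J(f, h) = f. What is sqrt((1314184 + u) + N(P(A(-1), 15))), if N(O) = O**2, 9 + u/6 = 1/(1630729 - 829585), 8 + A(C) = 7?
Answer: sqrt(650810419294789)/22254 ≈ 1146.4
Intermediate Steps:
A(C) = -1 (A(C) = -8 + 7 = -1)
u = -7210295/133524 (u = -54 + 6/(1630729 - 829585) = -54 + 6/801144 = -54 + 6*(1/801144) = -54 + 1/133524 = -7210295/133524 ≈ -54.000)
P(d, W) = 0 (P(d, W) = (d - d)*d = 0*d = 0)
sqrt((1314184 + u) + N(P(A(-1), 15))) = sqrt((1314184 - 7210295/133524) + 0**2) = sqrt(175467894121/133524 + 0) = sqrt(175467894121/133524) = sqrt(650810419294789)/22254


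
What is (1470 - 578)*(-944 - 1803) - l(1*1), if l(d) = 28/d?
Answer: -2450352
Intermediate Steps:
(1470 - 578)*(-944 - 1803) - l(1*1) = (1470 - 578)*(-944 - 1803) - 28/(1*1) = 892*(-2747) - 28/1 = -2450324 - 28 = -2450352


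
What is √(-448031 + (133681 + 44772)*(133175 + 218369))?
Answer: √62733633401 ≈ 2.5047e+5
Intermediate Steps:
√(-448031 + (133681 + 44772)*(133175 + 218369)) = √(-448031 + 178453*351544) = √(-448031 + 62734081432) = √62733633401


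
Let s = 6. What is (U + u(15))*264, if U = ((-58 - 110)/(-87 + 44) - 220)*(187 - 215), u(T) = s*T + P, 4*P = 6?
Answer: 69725172/43 ≈ 1.6215e+6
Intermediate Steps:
P = 3/2 (P = (¼)*6 = 3/2 ≈ 1.5000)
u(T) = 3/2 + 6*T (u(T) = 6*T + 3/2 = 3/2 + 6*T)
U = 260176/43 (U = (-168/(-43) - 220)*(-28) = (-168*(-1/43) - 220)*(-28) = (168/43 - 220)*(-28) = -9292/43*(-28) = 260176/43 ≈ 6050.6)
(U + u(15))*264 = (260176/43 + (3/2 + 6*15))*264 = (260176/43 + (3/2 + 90))*264 = (260176/43 + 183/2)*264 = (528221/86)*264 = 69725172/43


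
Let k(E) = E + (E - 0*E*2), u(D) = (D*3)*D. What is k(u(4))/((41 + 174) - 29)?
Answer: 16/31 ≈ 0.51613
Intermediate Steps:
u(D) = 3*D² (u(D) = (3*D)*D = 3*D²)
k(E) = 2*E (k(E) = E + (E - 0*2) = E + (E - 1*0) = E + (E + 0) = E + E = 2*E)
k(u(4))/((41 + 174) - 29) = (2*(3*4²))/((41 + 174) - 29) = (2*(3*16))/(215 - 29) = (2*48)/186 = 96*(1/186) = 16/31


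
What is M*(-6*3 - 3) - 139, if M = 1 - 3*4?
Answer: 92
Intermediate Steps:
M = -11 (M = 1 - 12 = -11)
M*(-6*3 - 3) - 139 = -11*(-6*3 - 3) - 139 = -11*(-18 - 3) - 139 = -11*(-21) - 139 = 231 - 139 = 92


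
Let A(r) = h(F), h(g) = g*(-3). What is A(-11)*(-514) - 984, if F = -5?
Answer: -8694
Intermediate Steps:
h(g) = -3*g
A(r) = 15 (A(r) = -3*(-5) = 15)
A(-11)*(-514) - 984 = 15*(-514) - 984 = -7710 - 984 = -8694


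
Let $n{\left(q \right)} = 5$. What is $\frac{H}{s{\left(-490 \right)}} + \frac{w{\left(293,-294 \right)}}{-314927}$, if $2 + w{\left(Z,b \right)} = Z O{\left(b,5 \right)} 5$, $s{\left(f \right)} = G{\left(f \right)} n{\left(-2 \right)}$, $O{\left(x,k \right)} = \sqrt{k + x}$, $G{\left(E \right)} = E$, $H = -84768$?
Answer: $\frac{13347868418}{385785575} - \frac{24905 i}{314927} \approx 34.599 - 0.079082 i$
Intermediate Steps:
$s{\left(f \right)} = 5 f$ ($s{\left(f \right)} = f 5 = 5 f$)
$w{\left(Z,b \right)} = -2 + 5 Z \sqrt{5 + b}$ ($w{\left(Z,b \right)} = -2 + Z \sqrt{5 + b} 5 = -2 + 5 Z \sqrt{5 + b}$)
$\frac{H}{s{\left(-490 \right)}} + \frac{w{\left(293,-294 \right)}}{-314927} = - \frac{84768}{5 \left(-490\right)} + \frac{-2 + 5 \cdot 293 \sqrt{5 - 294}}{-314927} = - \frac{84768}{-2450} + \left(-2 + 5 \cdot 293 \sqrt{-289}\right) \left(- \frac{1}{314927}\right) = \left(-84768\right) \left(- \frac{1}{2450}\right) + \left(-2 + 5 \cdot 293 \cdot 17 i\right) \left(- \frac{1}{314927}\right) = \frac{42384}{1225} + \left(-2 + 24905 i\right) \left(- \frac{1}{314927}\right) = \frac{42384}{1225} + \left(\frac{2}{314927} - \frac{24905 i}{314927}\right) = \frac{13347868418}{385785575} - \frac{24905 i}{314927}$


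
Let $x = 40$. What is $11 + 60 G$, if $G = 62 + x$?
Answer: $6131$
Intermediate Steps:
$G = 102$ ($G = 62 + 40 = 102$)
$11 + 60 G = 11 + 60 \cdot 102 = 11 + 6120 = 6131$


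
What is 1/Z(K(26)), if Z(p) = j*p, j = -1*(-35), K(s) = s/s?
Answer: 1/35 ≈ 0.028571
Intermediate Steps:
K(s) = 1
j = 35
Z(p) = 35*p
1/Z(K(26)) = 1/(35*1) = 1/35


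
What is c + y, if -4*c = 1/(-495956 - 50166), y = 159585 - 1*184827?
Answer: -55140846095/2184488 ≈ -25242.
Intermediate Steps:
y = -25242 (y = 159585 - 184827 = -25242)
c = 1/2184488 (c = -1/(4*(-495956 - 50166)) = -¼/(-546122) = -¼*(-1/546122) = 1/2184488 ≈ 4.5777e-7)
c + y = 1/2184488 - 25242 = -55140846095/2184488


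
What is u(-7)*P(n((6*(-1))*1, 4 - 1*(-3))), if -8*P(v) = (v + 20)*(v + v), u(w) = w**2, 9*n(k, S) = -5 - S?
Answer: 2744/9 ≈ 304.89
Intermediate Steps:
n(k, S) = -5/9 - S/9 (n(k, S) = (-5 - S)/9 = -5/9 - S/9)
P(v) = -v*(20 + v)/4 (P(v) = -(v + 20)*(v + v)/8 = -(20 + v)*2*v/8 = -v*(20 + v)/4)
u(-7)*P(n((6*(-1))*1, 4 - 1*(-3))) = (-7)**2*(-(-5/9 - (4 - 1*(-3))/9)*(20 + (-5/9 - (4 - 1*(-3))/9))/4) = 49*(-(-5/9 - (4 + 3)/9)*(20 + (-5/9 - (4 + 3)/9))/4) = 49*(-(-5/9 - 1/9*7)*(20 + (-5/9 - 1/9*7))/4) = 49*(-(-5/9 - 7/9)*(20 + (-5/9 - 7/9))/4) = 49*(-1/4*(-4/3)*(20 - 4/3)) = 49*(-1/4*(-4/3)*56/3) = 49*(56/9) = 2744/9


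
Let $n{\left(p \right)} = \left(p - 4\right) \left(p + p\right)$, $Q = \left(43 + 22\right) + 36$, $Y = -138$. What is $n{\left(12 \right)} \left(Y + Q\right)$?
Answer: $-7104$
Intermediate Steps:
$Q = 101$ ($Q = 65 + 36 = 101$)
$n{\left(p \right)} = 2 p \left(-4 + p\right)$ ($n{\left(p \right)} = \left(-4 + p\right) 2 p = 2 p \left(-4 + p\right)$)
$n{\left(12 \right)} \left(Y + Q\right) = 2 \cdot 12 \left(-4 + 12\right) \left(-138 + 101\right) = 2 \cdot 12 \cdot 8 \left(-37\right) = 192 \left(-37\right) = -7104$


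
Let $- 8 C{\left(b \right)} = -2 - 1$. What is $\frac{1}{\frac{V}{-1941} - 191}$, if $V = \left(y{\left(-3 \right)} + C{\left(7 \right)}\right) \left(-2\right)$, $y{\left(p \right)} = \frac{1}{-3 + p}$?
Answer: $- \frac{23292}{4448767} \approx -0.0052356$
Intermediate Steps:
$C{\left(b \right)} = \frac{3}{8}$ ($C{\left(b \right)} = - \frac{-2 - 1}{8} = \left(- \frac{1}{8}\right) \left(-3\right) = \frac{3}{8}$)
$V = - \frac{5}{12}$ ($V = \left(\frac{1}{-3 - 3} + \frac{3}{8}\right) \left(-2\right) = \left(\frac{1}{-6} + \frac{3}{8}\right) \left(-2\right) = \left(- \frac{1}{6} + \frac{3}{8}\right) \left(-2\right) = \frac{5}{24} \left(-2\right) = - \frac{5}{12} \approx -0.41667$)
$\frac{1}{\frac{V}{-1941} - 191} = \frac{1}{- \frac{5}{12 \left(-1941\right)} - 191} = \frac{1}{\left(- \frac{5}{12}\right) \left(- \frac{1}{1941}\right) - 191} = \frac{1}{\frac{5}{23292} - 191} = \frac{1}{- \frac{4448767}{23292}} = - \frac{23292}{4448767}$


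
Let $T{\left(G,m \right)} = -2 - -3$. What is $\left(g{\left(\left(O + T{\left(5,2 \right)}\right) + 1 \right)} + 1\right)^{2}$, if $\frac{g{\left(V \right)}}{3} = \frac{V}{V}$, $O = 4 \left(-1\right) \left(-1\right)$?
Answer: $16$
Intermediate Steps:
$T{\left(G,m \right)} = 1$ ($T{\left(G,m \right)} = -2 + 3 = 1$)
$O = 4$ ($O = \left(-4\right) \left(-1\right) = 4$)
$g{\left(V \right)} = 3$ ($g{\left(V \right)} = 3 \frac{V}{V} = 3 \cdot 1 = 3$)
$\left(g{\left(\left(O + T{\left(5,2 \right)}\right) + 1 \right)} + 1\right)^{2} = \left(3 + 1\right)^{2} = 4^{2} = 16$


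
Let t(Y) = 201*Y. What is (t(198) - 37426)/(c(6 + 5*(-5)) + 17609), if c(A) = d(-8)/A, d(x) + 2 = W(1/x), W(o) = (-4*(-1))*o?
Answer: 90136/669147 ≈ 0.13470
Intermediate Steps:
W(o) = 4*o
d(x) = -2 + 4/x (d(x) = -2 + 4*(1/x) = -2 + 4/x)
c(A) = -5/(2*A) (c(A) = (-2 + 4/(-8))/A = (-2 + 4*(-⅛))/A = (-2 - ½)/A = -5/(2*A))
(t(198) - 37426)/(c(6 + 5*(-5)) + 17609) = (201*198 - 37426)/(-5/(2*(6 + 5*(-5))) + 17609) = (39798 - 37426)/(-5/(2*(6 - 25)) + 17609) = 2372/(-5/2/(-19) + 17609) = 2372/(-5/2*(-1/19) + 17609) = 2372/(5/38 + 17609) = 2372/(669147/38) = 2372*(38/669147) = 90136/669147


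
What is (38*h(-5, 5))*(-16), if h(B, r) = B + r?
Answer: 0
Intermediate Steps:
(38*h(-5, 5))*(-16) = (38*(-5 + 5))*(-16) = (38*0)*(-16) = 0*(-16) = 0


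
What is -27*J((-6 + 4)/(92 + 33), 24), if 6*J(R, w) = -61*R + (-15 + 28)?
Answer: -15723/250 ≈ -62.892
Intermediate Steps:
J(R, w) = 13/6 - 61*R/6 (J(R, w) = (-61*R + (-15 + 28))/6 = (-61*R + 13)/6 = (13 - 61*R)/6 = 13/6 - 61*R/6)
-27*J((-6 + 4)/(92 + 33), 24) = -27*(13/6 - 61*(-6 + 4)/(6*(92 + 33))) = -27*(13/6 - (-61)/(3*125)) = -27*(13/6 - 61/6*(-2/125)) = -27*(13/6 + 61/375) = -27*1747/750 = -15723/250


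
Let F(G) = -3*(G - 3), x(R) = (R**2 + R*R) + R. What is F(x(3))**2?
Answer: 2916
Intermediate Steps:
x(R) = R + 2*R**2 (x(R) = (R**2 + R**2) + R = 2*R**2 + R = R + 2*R**2)
F(G) = 9 - 3*G (F(G) = -3*(-3 + G) = 9 - 3*G)
F(x(3))**2 = (9 - 9*(1 + 2*3))**2 = (9 - 9*(1 + 6))**2 = (9 - 9*7)**2 = (9 - 3*21)**2 = (9 - 63)**2 = (-54)**2 = 2916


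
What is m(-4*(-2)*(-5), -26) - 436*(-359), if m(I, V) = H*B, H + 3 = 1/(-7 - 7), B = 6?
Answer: 1095539/7 ≈ 1.5651e+5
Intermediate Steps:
H = -43/14 (H = -3 + 1/(-7 - 7) = -3 + 1/(-14) = -3 - 1/14 = -43/14 ≈ -3.0714)
m(I, V) = -129/7 (m(I, V) = -43/14*6 = -129/7)
m(-4*(-2)*(-5), -26) - 436*(-359) = -129/7 - 436*(-359) = -129/7 + 156524 = 1095539/7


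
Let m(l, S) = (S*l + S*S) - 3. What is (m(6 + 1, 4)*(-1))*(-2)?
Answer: 82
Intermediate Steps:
m(l, S) = -3 + S² + S*l (m(l, S) = (S*l + S²) - 3 = (S² + S*l) - 3 = -3 + S² + S*l)
(m(6 + 1, 4)*(-1))*(-2) = ((-3 + 4² + 4*(6 + 1))*(-1))*(-2) = ((-3 + 16 + 4*7)*(-1))*(-2) = ((-3 + 16 + 28)*(-1))*(-2) = (41*(-1))*(-2) = -41*(-2) = 82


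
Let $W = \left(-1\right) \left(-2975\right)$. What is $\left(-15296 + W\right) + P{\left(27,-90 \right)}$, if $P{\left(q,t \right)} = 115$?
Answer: $-12206$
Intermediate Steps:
$W = 2975$
$\left(-15296 + W\right) + P{\left(27,-90 \right)} = \left(-15296 + 2975\right) + 115 = -12321 + 115 = -12206$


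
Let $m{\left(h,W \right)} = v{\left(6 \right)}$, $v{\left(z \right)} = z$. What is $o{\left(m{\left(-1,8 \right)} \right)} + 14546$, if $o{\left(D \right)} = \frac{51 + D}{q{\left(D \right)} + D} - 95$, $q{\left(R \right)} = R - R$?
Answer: $\frac{28921}{2} \approx 14461.0$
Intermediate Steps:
$m{\left(h,W \right)} = 6$
$q{\left(R \right)} = 0$
$o{\left(D \right)} = -95 + \frac{51 + D}{D}$ ($o{\left(D \right)} = \frac{51 + D}{0 + D} - 95 = \frac{51 + D}{D} - 95 = -95 + \frac{51 + D}{D}$)
$o{\left(m{\left(-1,8 \right)} \right)} + 14546 = \left(-94 + \frac{51}{6}\right) + 14546 = \left(-94 + 51 \cdot \frac{1}{6}\right) + 14546 = \left(-94 + \frac{17}{2}\right) + 14546 = - \frac{171}{2} + 14546 = \frac{28921}{2}$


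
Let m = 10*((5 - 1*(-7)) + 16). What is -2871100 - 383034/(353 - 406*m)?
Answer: -325372766666/113327 ≈ -2.8711e+6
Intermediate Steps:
m = 280 (m = 10*((5 + 7) + 16) = 10*(12 + 16) = 10*28 = 280)
-2871100 - 383034/(353 - 406*m) = -2871100 - 383034/(353 - 406*280) = -2871100 - 383034/(353 - 113680) = -2871100 - 383034/(-113327) = -2871100 - 383034*(-1/113327) = -2871100 + 383034/113327 = -325372766666/113327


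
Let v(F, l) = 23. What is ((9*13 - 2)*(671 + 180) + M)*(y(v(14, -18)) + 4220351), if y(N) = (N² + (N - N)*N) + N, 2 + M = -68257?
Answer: 124964054218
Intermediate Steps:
M = -68259 (M = -2 - 68257 = -68259)
y(N) = N + N² (y(N) = (N² + 0*N) + N = (N² + 0) + N = N² + N = N + N²)
((9*13 - 2)*(671 + 180) + M)*(y(v(14, -18)) + 4220351) = ((9*13 - 2)*(671 + 180) - 68259)*(23*(1 + 23) + 4220351) = ((117 - 2)*851 - 68259)*(23*24 + 4220351) = (115*851 - 68259)*(552 + 4220351) = (97865 - 68259)*4220903 = 29606*4220903 = 124964054218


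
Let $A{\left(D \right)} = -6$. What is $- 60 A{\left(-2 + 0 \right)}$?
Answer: $360$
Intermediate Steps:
$- 60 A{\left(-2 + 0 \right)} = \left(-60\right) \left(-6\right) = 360$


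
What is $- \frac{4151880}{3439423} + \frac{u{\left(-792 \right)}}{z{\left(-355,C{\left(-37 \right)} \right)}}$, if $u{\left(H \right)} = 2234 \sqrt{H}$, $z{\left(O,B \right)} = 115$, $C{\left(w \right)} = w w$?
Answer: $- \frac{4151880}{3439423} + \frac{13404 i \sqrt{22}}{115} \approx -1.2071 + 546.7 i$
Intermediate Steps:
$C{\left(w \right)} = w^{2}$
$- \frac{4151880}{3439423} + \frac{u{\left(-792 \right)}}{z{\left(-355,C{\left(-37 \right)} \right)}} = - \frac{4151880}{3439423} + \frac{2234 \sqrt{-792}}{115} = \left(-4151880\right) \frac{1}{3439423} + 2234 \cdot 6 i \sqrt{22} \cdot \frac{1}{115} = - \frac{4151880}{3439423} + 13404 i \sqrt{22} \cdot \frac{1}{115} = - \frac{4151880}{3439423} + \frac{13404 i \sqrt{22}}{115}$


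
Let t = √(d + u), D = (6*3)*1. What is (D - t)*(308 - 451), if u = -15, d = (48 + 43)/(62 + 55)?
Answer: -2574 + 1144*I*√2/3 ≈ -2574.0 + 539.29*I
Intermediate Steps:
d = 7/9 (d = 91/117 = 91*(1/117) = 7/9 ≈ 0.77778)
D = 18 (D = 18*1 = 18)
t = 8*I*√2/3 (t = √(7/9 - 15) = √(-128/9) = 8*I*√2/3 ≈ 3.7712*I)
(D - t)*(308 - 451) = (18 - 8*I*√2/3)*(308 - 451) = (18 - 8*I*√2/3)*(-143) = -2574 + 1144*I*√2/3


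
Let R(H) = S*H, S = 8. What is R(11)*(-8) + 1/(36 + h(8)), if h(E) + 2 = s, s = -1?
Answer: -23231/33 ≈ -703.97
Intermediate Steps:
h(E) = -3 (h(E) = -2 - 1 = -3)
R(H) = 8*H
R(11)*(-8) + 1/(36 + h(8)) = (8*11)*(-8) + 1/(36 - 3) = 88*(-8) + 1/33 = -704 + 1/33 = -23231/33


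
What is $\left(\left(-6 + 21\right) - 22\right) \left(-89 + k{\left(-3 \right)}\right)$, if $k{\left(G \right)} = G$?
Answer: $644$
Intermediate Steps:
$\left(\left(-6 + 21\right) - 22\right) \left(-89 + k{\left(-3 \right)}\right) = \left(\left(-6 + 21\right) - 22\right) \left(-89 - 3\right) = \left(15 - 22\right) \left(-92\right) = \left(-7\right) \left(-92\right) = 644$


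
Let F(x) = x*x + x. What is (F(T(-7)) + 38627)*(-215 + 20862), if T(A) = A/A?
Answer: 797572963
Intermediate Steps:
T(A) = 1
F(x) = x + x² (F(x) = x² + x = x + x²)
(F(T(-7)) + 38627)*(-215 + 20862) = (1*(1 + 1) + 38627)*(-215 + 20862) = (1*2 + 38627)*20647 = (2 + 38627)*20647 = 38629*20647 = 797572963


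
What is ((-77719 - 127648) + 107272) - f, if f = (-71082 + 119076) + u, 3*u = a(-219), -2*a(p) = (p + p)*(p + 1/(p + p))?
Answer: -780611/6 ≈ -1.3010e+5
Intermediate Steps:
a(p) = -p*(p + 1/(2*p)) (a(p) = -(p + p)*(p + 1/(p + p))/2 = -2*p*(p + 1/(2*p))/2 = -p*(p + 1/(2*p)))
u = -95923/6 (u = (-½ - 1*(-219)²)/3 = (-½ - 1*47961)/3 = (-½ - 47961)/3 = (⅓)*(-95923/2) = -95923/6 ≈ -15987.)
f = 192041/6 (f = (-71082 + 119076) - 95923/6 = 47994 - 95923/6 = 192041/6 ≈ 32007.)
((-77719 - 127648) + 107272) - f = ((-77719 - 127648) + 107272) - 1*192041/6 = (-205367 + 107272) - 192041/6 = -98095 - 192041/6 = -780611/6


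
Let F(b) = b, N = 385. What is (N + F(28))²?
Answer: 170569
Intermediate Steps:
(N + F(28))² = (385 + 28)² = 413² = 170569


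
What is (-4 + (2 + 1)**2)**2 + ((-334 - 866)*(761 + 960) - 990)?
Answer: -2066165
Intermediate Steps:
(-4 + (2 + 1)**2)**2 + ((-334 - 866)*(761 + 960) - 990) = (-4 + 3**2)**2 + (-1200*1721 - 990) = (-4 + 9)**2 + (-2065200 - 990) = 5**2 - 2066190 = 25 - 2066190 = -2066165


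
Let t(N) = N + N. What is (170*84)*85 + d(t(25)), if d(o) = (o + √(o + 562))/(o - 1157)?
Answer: 1343676550/1107 - 2*√17/369 ≈ 1.2138e+6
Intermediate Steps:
t(N) = 2*N
d(o) = (o + √(562 + o))/(-1157 + o)
(170*84)*85 + d(t(25)) = (170*84)*85 + (2*25 + √(562 + 2*25))/(-1157 + 2*25) = 14280*85 + (50 + √(562 + 50))/(-1157 + 50) = 1213800 + (50 + √612)/(-1107) = 1213800 - (50 + 6*√17)/1107 = 1213800 + (-50/1107 - 2*√17/369) = 1343676550/1107 - 2*√17/369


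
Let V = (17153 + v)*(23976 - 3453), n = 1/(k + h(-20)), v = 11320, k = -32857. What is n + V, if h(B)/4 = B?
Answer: 19246781370122/32937 ≈ 5.8435e+8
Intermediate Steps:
h(B) = 4*B
n = -1/32937 (n = 1/(-32857 + 4*(-20)) = 1/(-32857 - 80) = 1/(-32937) = -1/32937 ≈ -3.0361e-5)
V = 584351379 (V = (17153 + 11320)*(23976 - 3453) = 28473*20523 = 584351379)
n + V = -1/32937 + 584351379 = 19246781370122/32937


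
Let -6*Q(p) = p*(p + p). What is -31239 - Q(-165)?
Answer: -22164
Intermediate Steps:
Q(p) = -p²/3 (Q(p) = -p*(p + p)/6 = -p*2*p/6 = -p²/3)
-31239 - Q(-165) = -31239 - (-1)*(-165)²/3 = -31239 - (-1)*27225/3 = -31239 - 1*(-9075) = -31239 + 9075 = -22164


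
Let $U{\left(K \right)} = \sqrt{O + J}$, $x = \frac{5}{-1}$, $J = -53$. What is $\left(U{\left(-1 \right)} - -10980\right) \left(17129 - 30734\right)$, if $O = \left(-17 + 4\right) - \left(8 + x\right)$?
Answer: $-149382900 - 13605 i \sqrt{69} \approx -1.4938 \cdot 10^{8} - 1.1301 \cdot 10^{5} i$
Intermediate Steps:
$x = -5$ ($x = 5 \left(-1\right) = -5$)
$O = -16$ ($O = \left(-17 + 4\right) - 3 = -13 + \left(-8 + 5\right) = -13 - 3 = -16$)
$U{\left(K \right)} = i \sqrt{69}$ ($U{\left(K \right)} = \sqrt{-16 - 53} = \sqrt{-69} = i \sqrt{69}$)
$\left(U{\left(-1 \right)} - -10980\right) \left(17129 - 30734\right) = \left(i \sqrt{69} - -10980\right) \left(17129 - 30734\right) = \left(i \sqrt{69} + 10980\right) \left(-13605\right) = \left(10980 + i \sqrt{69}\right) \left(-13605\right) = -149382900 - 13605 i \sqrt{69}$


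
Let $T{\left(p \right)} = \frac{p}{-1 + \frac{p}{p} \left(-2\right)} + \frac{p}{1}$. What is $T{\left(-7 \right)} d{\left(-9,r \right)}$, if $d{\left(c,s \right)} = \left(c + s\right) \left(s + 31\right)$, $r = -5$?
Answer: $\frac{5096}{3} \approx 1698.7$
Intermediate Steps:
$d{\left(c,s \right)} = \left(31 + s\right) \left(c + s\right)$ ($d{\left(c,s \right)} = \left(c + s\right) \left(31 + s\right) = \left(31 + s\right) \left(c + s\right)$)
$T{\left(p \right)} = \frac{2 p}{3}$ ($T{\left(p \right)} = \frac{p}{-1 + 1 \left(-2\right)} + p 1 = \frac{p}{-1 - 2} + p = \frac{p}{-3} + p = p \left(- \frac{1}{3}\right) + p = - \frac{p}{3} + p = \frac{2 p}{3}$)
$T{\left(-7 \right)} d{\left(-9,r \right)} = \frac{2}{3} \left(-7\right) \left(\left(-5\right)^{2} + 31 \left(-9\right) + 31 \left(-5\right) - -45\right) = - \frac{14 \left(25 - 279 - 155 + 45\right)}{3} = \left(- \frac{14}{3}\right) \left(-364\right) = \frac{5096}{3}$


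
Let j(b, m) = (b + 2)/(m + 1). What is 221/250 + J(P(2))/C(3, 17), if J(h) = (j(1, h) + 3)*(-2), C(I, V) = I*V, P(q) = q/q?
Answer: 3007/4250 ≈ 0.70753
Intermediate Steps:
j(b, m) = (2 + b)/(1 + m)
P(q) = 1
J(h) = -6 - 6/(1 + h) (J(h) = ((2 + 1)/(1 + h) + 3)*(-2) = (3/(1 + h) + 3)*(-2) = (3 + 3/(1 + h))*(-2) = -6 - 6/(1 + h))
221/250 + J(P(2))/C(3, 17) = 221/250 + (6*(-2 - 1*1)/(1 + 1))/((3*17)) = 221*(1/250) + (6*(-2 - 1)/2)/51 = 221/250 + (6*(1/2)*(-3))*(1/51) = 221/250 - 9*1/51 = 221/250 - 3/17 = 3007/4250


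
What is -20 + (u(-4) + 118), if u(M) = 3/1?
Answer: 101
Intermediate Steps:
u(M) = 3 (u(M) = 3*1 = 3)
-20 + (u(-4) + 118) = -20 + (3 + 118) = -20 + 121 = 101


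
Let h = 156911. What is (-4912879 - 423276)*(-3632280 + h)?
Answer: 18545107666195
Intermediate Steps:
(-4912879 - 423276)*(-3632280 + h) = (-4912879 - 423276)*(-3632280 + 156911) = -5336155*(-3475369) = 18545107666195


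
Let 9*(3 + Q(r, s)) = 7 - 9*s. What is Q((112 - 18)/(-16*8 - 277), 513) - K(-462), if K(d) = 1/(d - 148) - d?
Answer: -5364941/5490 ≈ -977.22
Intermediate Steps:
K(d) = 1/(-148 + d) - d
Q(r, s) = -20/9 - s (Q(r, s) = -3 + (7 - 9*s)/9 = -3 + (7/9 - s) = -20/9 - s)
Q((112 - 18)/(-16*8 - 277), 513) - K(-462) = (-20/9 - 1*513) - (1 - 1*(-462)**2 + 148*(-462))/(-148 - 462) = (-20/9 - 513) - (1 - 1*213444 - 68376)/(-610) = -4637/9 - (-1)*(1 - 213444 - 68376)/610 = -4637/9 - (-1)*(-281819)/610 = -4637/9 - 1*281819/610 = -4637/9 - 281819/610 = -5364941/5490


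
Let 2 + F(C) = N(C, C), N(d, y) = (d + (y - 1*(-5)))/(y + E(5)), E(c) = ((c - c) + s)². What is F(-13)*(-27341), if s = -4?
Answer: 246069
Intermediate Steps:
E(c) = 16 (E(c) = ((c - c) - 4)² = (0 - 4)² = (-4)² = 16)
N(d, y) = (5 + d + y)/(16 + y) (N(d, y) = (d + (y - 1*(-5)))/(y + 16) = (d + (y + 5))/(16 + y) = (d + (5 + y))/(16 + y) = (5 + d + y)/(16 + y))
F(C) = -2 + (5 + 2*C)/(16 + C) (F(C) = -2 + (5 + C + C)/(16 + C) = -2 + (5 + 2*C)/(16 + C))
F(-13)*(-27341) = -27/(16 - 13)*(-27341) = -27/3*(-27341) = -27*⅓*(-27341) = -9*(-27341) = 246069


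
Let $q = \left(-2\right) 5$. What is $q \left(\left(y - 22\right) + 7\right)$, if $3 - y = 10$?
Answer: $220$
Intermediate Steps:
$y = -7$ ($y = 3 - 10 = -7$)
$q = -10$
$q \left(\left(y - 22\right) + 7\right) = - 10 \left(\left(-7 - 22\right) + 7\right) = - 10 \left(-29 + 7\right) = \left(-10\right) \left(-22\right) = 220$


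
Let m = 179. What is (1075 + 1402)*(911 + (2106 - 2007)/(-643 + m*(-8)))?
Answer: 4682089802/2075 ≈ 2.2564e+6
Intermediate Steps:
(1075 + 1402)*(911 + (2106 - 2007)/(-643 + m*(-8))) = (1075 + 1402)*(911 + (2106 - 2007)/(-643 + 179*(-8))) = 2477*(911 + 99/(-643 - 1432)) = 2477*(911 + 99/(-2075)) = 2477*(911 + 99*(-1/2075)) = 2477*(911 - 99/2075) = 2477*(1890226/2075) = 4682089802/2075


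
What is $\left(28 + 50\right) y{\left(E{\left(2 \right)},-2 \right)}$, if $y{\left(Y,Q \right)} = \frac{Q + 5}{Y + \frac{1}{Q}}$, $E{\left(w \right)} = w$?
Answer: $156$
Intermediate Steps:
$y{\left(Y,Q \right)} = \frac{5 + Q}{Y + \frac{1}{Q}}$
$\left(28 + 50\right) y{\left(E{\left(2 \right)},-2 \right)} = \left(28 + 50\right) \left(- \frac{2 \left(5 - 2\right)}{1 - 4}\right) = 78 \left(\left(-2\right) \frac{1}{1 - 4} \cdot 3\right) = 78 \left(\left(-2\right) \frac{1}{-3} \cdot 3\right) = 78 \left(\left(-2\right) \left(- \frac{1}{3}\right) 3\right) = 78 \cdot 2 = 156$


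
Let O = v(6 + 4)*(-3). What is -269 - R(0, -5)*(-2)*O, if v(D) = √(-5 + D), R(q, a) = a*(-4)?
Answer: -269 - 120*√5 ≈ -537.33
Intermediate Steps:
R(q, a) = -4*a
O = -3*√5 (O = √(-5 + (6 + 4))*(-3) = √(-5 + 10)*(-3) = √5*(-3) = -3*√5 ≈ -6.7082)
-269 - R(0, -5)*(-2)*O = -269 - -4*(-5)*(-2)*(-3*√5) = -269 - 20*(-2)*(-3*√5) = -269 - (-40)*(-3*√5) = -269 - 120*√5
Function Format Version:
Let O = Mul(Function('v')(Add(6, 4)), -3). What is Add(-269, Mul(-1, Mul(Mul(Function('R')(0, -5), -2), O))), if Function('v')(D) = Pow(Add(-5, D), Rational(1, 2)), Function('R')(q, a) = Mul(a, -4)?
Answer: Add(-269, Mul(-120, Pow(5, Rational(1, 2)))) ≈ -537.33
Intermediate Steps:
Function('R')(q, a) = Mul(-4, a)
O = Mul(-3, Pow(5, Rational(1, 2))) (O = Mul(Pow(Add(-5, Add(6, 4)), Rational(1, 2)), -3) = Mul(Pow(Add(-5, 10), Rational(1, 2)), -3) = Mul(Pow(5, Rational(1, 2)), -3) = Mul(-3, Pow(5, Rational(1, 2))) ≈ -6.7082)
Add(-269, Mul(-1, Mul(Mul(Function('R')(0, -5), -2), O))) = Add(-269, Mul(-1, Mul(Mul(Mul(-4, -5), -2), Mul(-3, Pow(5, Rational(1, 2)))))) = Add(-269, Mul(-1, Mul(Mul(20, -2), Mul(-3, Pow(5, Rational(1, 2)))))) = Add(-269, Mul(-1, Mul(-40, Mul(-3, Pow(5, Rational(1, 2)))))) = Add(-269, Mul(-1, Mul(120, Pow(5, Rational(1, 2))))) = Add(-269, Mul(-120, Pow(5, Rational(1, 2))))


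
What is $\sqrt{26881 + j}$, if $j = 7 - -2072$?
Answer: $4 \sqrt{1810} \approx 170.18$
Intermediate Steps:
$j = 2079$ ($j = 7 + 2072 = 2079$)
$\sqrt{26881 + j} = \sqrt{26881 + 2079} = \sqrt{28960} = 4 \sqrt{1810}$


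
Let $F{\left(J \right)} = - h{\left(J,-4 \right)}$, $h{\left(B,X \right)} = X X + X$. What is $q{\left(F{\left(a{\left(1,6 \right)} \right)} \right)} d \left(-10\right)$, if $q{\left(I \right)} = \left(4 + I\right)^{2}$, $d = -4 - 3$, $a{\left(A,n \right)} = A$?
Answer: $4480$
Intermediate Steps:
$h{\left(B,X \right)} = X + X^{2}$ ($h{\left(B,X \right)} = X^{2} + X = X + X^{2}$)
$F{\left(J \right)} = -12$ ($F{\left(J \right)} = - \left(-4\right) \left(1 - 4\right) = - \left(-4\right) \left(-3\right) = \left(-1\right) 12 = -12$)
$d = -7$
$q{\left(F{\left(a{\left(1,6 \right)} \right)} \right)} d \left(-10\right) = \left(4 - 12\right)^{2} \left(-7\right) \left(-10\right) = \left(-8\right)^{2} \left(-7\right) \left(-10\right) = 64 \left(-7\right) \left(-10\right) = \left(-448\right) \left(-10\right) = 4480$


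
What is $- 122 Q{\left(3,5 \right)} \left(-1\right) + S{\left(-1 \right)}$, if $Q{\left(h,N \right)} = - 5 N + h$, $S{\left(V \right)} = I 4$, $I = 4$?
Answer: $-2668$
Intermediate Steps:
$S{\left(V \right)} = 16$ ($S{\left(V \right)} = 4 \cdot 4 = 16$)
$Q{\left(h,N \right)} = h - 5 N$
$- 122 Q{\left(3,5 \right)} \left(-1\right) + S{\left(-1 \right)} = - 122 \left(3 - 25\right) \left(-1\right) + 16 = - 122 \left(\left(-22\right) \left(-1\right)\right) + 16 = \left(-122\right) 22 + 16 = -2684 + 16 = -2668$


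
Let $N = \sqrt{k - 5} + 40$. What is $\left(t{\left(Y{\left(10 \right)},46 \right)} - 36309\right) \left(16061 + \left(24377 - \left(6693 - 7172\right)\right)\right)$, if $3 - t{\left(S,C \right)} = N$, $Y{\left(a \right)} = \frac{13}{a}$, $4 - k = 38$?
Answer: $-1487169282 - 40917 i \sqrt{39} \approx -1.4872 \cdot 10^{9} - 2.5553 \cdot 10^{5} i$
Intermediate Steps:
$k = -34$ ($k = 4 - 38 = -34$)
$N = 40 + i \sqrt{39}$ ($N = \sqrt{-34 - 5} + 40 = \sqrt{-39} + 40 = i \sqrt{39} + 40 = 40 + i \sqrt{39} \approx 40.0 + 6.245 i$)
$t{\left(S,C \right)} = -37 - i \sqrt{39}$ ($t{\left(S,C \right)} = 3 - \left(40 + i \sqrt{39}\right) = -37 - i \sqrt{39}$)
$\left(t{\left(Y{\left(10 \right)},46 \right)} - 36309\right) \left(16061 + \left(24377 - \left(6693 - 7172\right)\right)\right) = \left(\left(-37 - i \sqrt{39}\right) - 36309\right) \left(16061 + \left(24377 - \left(6693 - 7172\right)\right)\right) = \left(-36346 - i \sqrt{39}\right) \left(16061 + \left(24377 - -479\right)\right) = \left(-36346 - i \sqrt{39}\right) \left(16061 + \left(24377 + 479\right)\right) = \left(-36346 - i \sqrt{39}\right) \left(16061 + 24856\right) = \left(-36346 - i \sqrt{39}\right) 40917 = -1487169282 - 40917 i \sqrt{39}$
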